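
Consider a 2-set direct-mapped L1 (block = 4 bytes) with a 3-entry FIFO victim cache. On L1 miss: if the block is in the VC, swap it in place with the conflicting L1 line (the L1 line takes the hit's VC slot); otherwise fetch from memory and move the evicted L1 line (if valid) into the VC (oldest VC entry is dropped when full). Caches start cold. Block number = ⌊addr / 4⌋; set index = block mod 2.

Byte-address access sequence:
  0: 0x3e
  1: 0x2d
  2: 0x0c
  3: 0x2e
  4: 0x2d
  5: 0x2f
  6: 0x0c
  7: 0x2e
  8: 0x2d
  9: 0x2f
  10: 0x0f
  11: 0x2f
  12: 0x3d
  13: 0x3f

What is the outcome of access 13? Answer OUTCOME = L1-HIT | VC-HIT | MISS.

#0 0x3e→b15/s1 MISS; vc=[]
#1 0x2d→b11/s1 MISS; vc=[15]
#2 0xc→b3/s1 MISS; vc=[15,11]
#3 0x2e→b11/s1 VC-HIT; vc=[15,3]
#4 0x2d→b11/s1 L1-HIT; vc=[15,3]
#5 0x2f→b11/s1 L1-HIT; vc=[15,3]
#6 0xc→b3/s1 VC-HIT; vc=[15,11]
#7 0x2e→b11/s1 VC-HIT; vc=[15,3]
#8 0x2d→b11/s1 L1-HIT; vc=[15,3]
#9 0x2f→b11/s1 L1-HIT; vc=[15,3]
#10 0xf→b3/s1 VC-HIT; vc=[15,11]
#11 0x2f→b11/s1 VC-HIT; vc=[15,3]
#12 0x3d→b15/s1 VC-HIT; vc=[11,3]
#13 0x3f→b15/s1 L1-HIT; vc=[11,3]

OUTCOME = L1-HIT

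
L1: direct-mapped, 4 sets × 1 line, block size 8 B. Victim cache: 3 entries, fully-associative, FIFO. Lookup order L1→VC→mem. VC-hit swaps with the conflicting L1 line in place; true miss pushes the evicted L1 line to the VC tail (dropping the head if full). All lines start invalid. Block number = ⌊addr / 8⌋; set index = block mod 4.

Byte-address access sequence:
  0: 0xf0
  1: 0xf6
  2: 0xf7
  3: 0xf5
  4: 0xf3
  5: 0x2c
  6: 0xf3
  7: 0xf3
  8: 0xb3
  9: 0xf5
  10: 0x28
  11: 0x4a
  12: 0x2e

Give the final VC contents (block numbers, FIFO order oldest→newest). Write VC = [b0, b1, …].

#0 0xf0→b30/s2 MISS; vc=[]
#1 0xf6→b30/s2 L1-HIT; vc=[]
#2 0xf7→b30/s2 L1-HIT; vc=[]
#3 0xf5→b30/s2 L1-HIT; vc=[]
#4 0xf3→b30/s2 L1-HIT; vc=[]
#5 0x2c→b5/s1 MISS; vc=[]
#6 0xf3→b30/s2 L1-HIT; vc=[]
#7 0xf3→b30/s2 L1-HIT; vc=[]
#8 0xb3→b22/s2 MISS; vc=[30]
#9 0xf5→b30/s2 VC-HIT; vc=[22]
#10 0x28→b5/s1 L1-HIT; vc=[22]
#11 0x4a→b9/s1 MISS; vc=[22,5]
#12 0x2e→b5/s1 VC-HIT; vc=[22,9]

VC = [22, 9]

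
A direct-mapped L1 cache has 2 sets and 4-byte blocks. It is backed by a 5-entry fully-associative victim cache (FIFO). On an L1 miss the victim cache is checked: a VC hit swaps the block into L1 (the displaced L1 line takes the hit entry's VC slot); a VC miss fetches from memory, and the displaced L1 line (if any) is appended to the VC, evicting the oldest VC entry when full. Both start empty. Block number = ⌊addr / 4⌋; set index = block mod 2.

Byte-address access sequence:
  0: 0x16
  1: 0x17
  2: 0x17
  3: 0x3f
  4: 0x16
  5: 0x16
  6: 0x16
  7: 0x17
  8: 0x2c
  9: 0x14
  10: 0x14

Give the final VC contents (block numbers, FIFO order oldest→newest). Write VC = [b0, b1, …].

0: 0x16 (blk 5, set 1) → MISS  vc=[]
1: 0x17 (blk 5, set 1) → L1-HIT  vc=[]
2: 0x17 (blk 5, set 1) → L1-HIT  vc=[]
3: 0x3f (blk 15, set 1) → MISS  vc=[5]
4: 0x16 (blk 5, set 1) → VC-HIT  vc=[15]
5: 0x16 (blk 5, set 1) → L1-HIT  vc=[15]
6: 0x16 (blk 5, set 1) → L1-HIT  vc=[15]
7: 0x17 (blk 5, set 1) → L1-HIT  vc=[15]
8: 0x2c (blk 11, set 1) → MISS  vc=[15, 5]
9: 0x14 (blk 5, set 1) → VC-HIT  vc=[15, 11]
10: 0x14 (blk 5, set 1) → L1-HIT  vc=[15, 11]

VC = [15, 11]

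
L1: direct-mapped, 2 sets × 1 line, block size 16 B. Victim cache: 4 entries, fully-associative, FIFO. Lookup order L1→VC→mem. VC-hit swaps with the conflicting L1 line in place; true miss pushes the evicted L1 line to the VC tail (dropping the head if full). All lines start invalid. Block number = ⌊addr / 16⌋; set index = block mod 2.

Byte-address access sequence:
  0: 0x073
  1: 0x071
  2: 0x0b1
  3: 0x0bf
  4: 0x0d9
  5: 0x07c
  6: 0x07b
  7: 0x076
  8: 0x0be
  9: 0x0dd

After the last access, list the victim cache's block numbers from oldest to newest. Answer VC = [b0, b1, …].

#0 0x73→b7/s1 MISS; vc=[]
#1 0x71→b7/s1 L1-HIT; vc=[]
#2 0xb1→b11/s1 MISS; vc=[7]
#3 0xbf→b11/s1 L1-HIT; vc=[7]
#4 0xd9→b13/s1 MISS; vc=[7,11]
#5 0x7c→b7/s1 VC-HIT; vc=[13,11]
#6 0x7b→b7/s1 L1-HIT; vc=[13,11]
#7 0x76→b7/s1 L1-HIT; vc=[13,11]
#8 0xbe→b11/s1 VC-HIT; vc=[13,7]
#9 0xdd→b13/s1 VC-HIT; vc=[11,7]

VC = [11, 7]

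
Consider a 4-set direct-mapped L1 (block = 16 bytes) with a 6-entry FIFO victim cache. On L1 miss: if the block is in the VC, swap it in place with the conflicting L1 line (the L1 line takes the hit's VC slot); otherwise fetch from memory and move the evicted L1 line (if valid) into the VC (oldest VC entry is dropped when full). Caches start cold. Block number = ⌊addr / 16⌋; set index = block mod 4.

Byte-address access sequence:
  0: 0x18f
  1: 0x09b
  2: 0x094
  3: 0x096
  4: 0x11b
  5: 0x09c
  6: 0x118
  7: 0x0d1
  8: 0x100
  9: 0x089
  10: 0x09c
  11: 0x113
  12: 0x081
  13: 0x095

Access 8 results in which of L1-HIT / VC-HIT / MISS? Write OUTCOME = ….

0: 0x18f (blk 24, set 0) → MISS  vc=[]
1: 0x9b (blk 9, set 1) → MISS  vc=[]
2: 0x94 (blk 9, set 1) → L1-HIT  vc=[]
3: 0x96 (blk 9, set 1) → L1-HIT  vc=[]
4: 0x11b (blk 17, set 1) → MISS  vc=[9]
5: 0x9c (blk 9, set 1) → VC-HIT  vc=[17]
6: 0x118 (blk 17, set 1) → VC-HIT  vc=[9]
7: 0xd1 (blk 13, set 1) → MISS  vc=[9, 17]
8: 0x100 (blk 16, set 0) → MISS  vc=[9, 17, 24]
9: 0x89 (blk 8, set 0) → MISS  vc=[9, 17, 24, 16]
10: 0x9c (blk 9, set 1) → VC-HIT  vc=[13, 17, 24, 16]
11: 0x113 (blk 17, set 1) → VC-HIT  vc=[13, 9, 24, 16]
12: 0x81 (blk 8, set 0) → L1-HIT  vc=[13, 9, 24, 16]
13: 0x95 (blk 9, set 1) → VC-HIT  vc=[13, 17, 24, 16]

OUTCOME = MISS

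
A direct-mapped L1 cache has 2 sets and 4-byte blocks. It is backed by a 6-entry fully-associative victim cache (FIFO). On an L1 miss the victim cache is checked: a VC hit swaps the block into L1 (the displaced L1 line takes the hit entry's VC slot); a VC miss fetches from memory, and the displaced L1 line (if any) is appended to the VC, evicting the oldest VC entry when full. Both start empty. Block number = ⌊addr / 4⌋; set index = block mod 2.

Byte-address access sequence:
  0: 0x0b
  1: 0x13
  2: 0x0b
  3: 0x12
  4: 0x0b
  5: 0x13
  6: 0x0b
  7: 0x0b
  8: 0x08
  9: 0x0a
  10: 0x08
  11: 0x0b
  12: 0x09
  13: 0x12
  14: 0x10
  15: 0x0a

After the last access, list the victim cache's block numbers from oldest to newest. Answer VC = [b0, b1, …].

VC = [4]

#0 0xb→b2/s0 MISS; vc=[]
#1 0x13→b4/s0 MISS; vc=[2]
#2 0xb→b2/s0 VC-HIT; vc=[4]
#3 0x12→b4/s0 VC-HIT; vc=[2]
#4 0xb→b2/s0 VC-HIT; vc=[4]
#5 0x13→b4/s0 VC-HIT; vc=[2]
#6 0xb→b2/s0 VC-HIT; vc=[4]
#7 0xb→b2/s0 L1-HIT; vc=[4]
#8 0x8→b2/s0 L1-HIT; vc=[4]
#9 0xa→b2/s0 L1-HIT; vc=[4]
#10 0x8→b2/s0 L1-HIT; vc=[4]
#11 0xb→b2/s0 L1-HIT; vc=[4]
#12 0x9→b2/s0 L1-HIT; vc=[4]
#13 0x12→b4/s0 VC-HIT; vc=[2]
#14 0x10→b4/s0 L1-HIT; vc=[2]
#15 0xa→b2/s0 VC-HIT; vc=[4]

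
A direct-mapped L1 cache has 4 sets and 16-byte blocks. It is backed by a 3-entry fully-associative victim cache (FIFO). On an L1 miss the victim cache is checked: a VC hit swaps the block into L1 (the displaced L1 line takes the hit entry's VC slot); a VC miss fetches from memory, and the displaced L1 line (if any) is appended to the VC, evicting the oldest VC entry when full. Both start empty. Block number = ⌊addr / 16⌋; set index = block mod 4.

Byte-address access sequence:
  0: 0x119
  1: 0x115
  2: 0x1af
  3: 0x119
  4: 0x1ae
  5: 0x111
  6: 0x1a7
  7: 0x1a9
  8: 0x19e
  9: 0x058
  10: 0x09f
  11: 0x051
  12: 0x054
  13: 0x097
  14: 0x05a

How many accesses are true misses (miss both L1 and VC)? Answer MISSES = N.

#0 0x119→b17/s1 MISS; vc=[]
#1 0x115→b17/s1 L1-HIT; vc=[]
#2 0x1af→b26/s2 MISS; vc=[]
#3 0x119→b17/s1 L1-HIT; vc=[]
#4 0x1ae→b26/s2 L1-HIT; vc=[]
#5 0x111→b17/s1 L1-HIT; vc=[]
#6 0x1a7→b26/s2 L1-HIT; vc=[]
#7 0x1a9→b26/s2 L1-HIT; vc=[]
#8 0x19e→b25/s1 MISS; vc=[17]
#9 0x58→b5/s1 MISS; vc=[17,25]
#10 0x9f→b9/s1 MISS; vc=[17,25,5]
#11 0x51→b5/s1 VC-HIT; vc=[17,25,9]
#12 0x54→b5/s1 L1-HIT; vc=[17,25,9]
#13 0x97→b9/s1 VC-HIT; vc=[17,25,5]
#14 0x5a→b5/s1 VC-HIT; vc=[17,25,9]

MISSES = 5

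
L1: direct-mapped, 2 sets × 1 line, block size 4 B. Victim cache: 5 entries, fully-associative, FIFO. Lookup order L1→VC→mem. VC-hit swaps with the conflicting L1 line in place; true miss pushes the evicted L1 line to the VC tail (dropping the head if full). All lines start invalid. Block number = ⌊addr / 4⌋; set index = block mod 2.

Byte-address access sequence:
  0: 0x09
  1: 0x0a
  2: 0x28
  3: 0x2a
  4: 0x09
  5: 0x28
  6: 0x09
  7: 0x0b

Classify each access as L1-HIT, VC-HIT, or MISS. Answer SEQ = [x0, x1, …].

0: 0x9 (blk 2, set 0) → MISS  vc=[]
1: 0xa (blk 2, set 0) → L1-HIT  vc=[]
2: 0x28 (blk 10, set 0) → MISS  vc=[2]
3: 0x2a (blk 10, set 0) → L1-HIT  vc=[2]
4: 0x9 (blk 2, set 0) → VC-HIT  vc=[10]
5: 0x28 (blk 10, set 0) → VC-HIT  vc=[2]
6: 0x9 (blk 2, set 0) → VC-HIT  vc=[10]
7: 0xb (blk 2, set 0) → L1-HIT  vc=[10]

SEQ = [MISS, L1-HIT, MISS, L1-HIT, VC-HIT, VC-HIT, VC-HIT, L1-HIT]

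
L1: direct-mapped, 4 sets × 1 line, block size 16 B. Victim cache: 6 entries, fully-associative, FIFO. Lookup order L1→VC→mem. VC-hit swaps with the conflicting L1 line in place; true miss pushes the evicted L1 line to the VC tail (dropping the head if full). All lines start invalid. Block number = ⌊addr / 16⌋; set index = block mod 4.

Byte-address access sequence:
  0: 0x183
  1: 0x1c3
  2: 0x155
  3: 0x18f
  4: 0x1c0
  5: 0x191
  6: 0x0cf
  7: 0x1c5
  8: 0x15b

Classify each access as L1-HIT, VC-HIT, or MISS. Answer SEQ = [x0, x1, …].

  [0] addr=0x183 blk=24 s=0: MISS | VC []
  [1] addr=0x1c3 blk=28 s=0: MISS | VC [24]
  [2] addr=0x155 blk=21 s=1: MISS | VC [24]
  [3] addr=0x18f blk=24 s=0: VC-HIT | VC [28]
  [4] addr=0x1c0 blk=28 s=0: VC-HIT | VC [24]
  [5] addr=0x191 blk=25 s=1: MISS | VC [24, 21]
  [6] addr=0xcf blk=12 s=0: MISS | VC [24, 21, 28]
  [7] addr=0x1c5 blk=28 s=0: VC-HIT | VC [24, 21, 12]
  [8] addr=0x15b blk=21 s=1: VC-HIT | VC [24, 25, 12]

SEQ = [MISS, MISS, MISS, VC-HIT, VC-HIT, MISS, MISS, VC-HIT, VC-HIT]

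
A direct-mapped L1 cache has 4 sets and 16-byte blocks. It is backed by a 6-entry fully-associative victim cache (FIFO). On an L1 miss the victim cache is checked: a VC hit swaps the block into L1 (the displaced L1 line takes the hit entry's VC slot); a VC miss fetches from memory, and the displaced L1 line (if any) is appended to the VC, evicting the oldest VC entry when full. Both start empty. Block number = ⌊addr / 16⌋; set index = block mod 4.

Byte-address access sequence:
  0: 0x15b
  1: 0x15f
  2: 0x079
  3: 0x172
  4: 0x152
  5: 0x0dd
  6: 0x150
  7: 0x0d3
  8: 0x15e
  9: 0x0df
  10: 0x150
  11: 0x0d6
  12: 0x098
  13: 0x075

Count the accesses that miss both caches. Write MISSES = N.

#0 0x15b→b21/s1 MISS; vc=[]
#1 0x15f→b21/s1 L1-HIT; vc=[]
#2 0x79→b7/s3 MISS; vc=[]
#3 0x172→b23/s3 MISS; vc=[7]
#4 0x152→b21/s1 L1-HIT; vc=[7]
#5 0xdd→b13/s1 MISS; vc=[7,21]
#6 0x150→b21/s1 VC-HIT; vc=[7,13]
#7 0xd3→b13/s1 VC-HIT; vc=[7,21]
#8 0x15e→b21/s1 VC-HIT; vc=[7,13]
#9 0xdf→b13/s1 VC-HIT; vc=[7,21]
#10 0x150→b21/s1 VC-HIT; vc=[7,13]
#11 0xd6→b13/s1 VC-HIT; vc=[7,21]
#12 0x98→b9/s1 MISS; vc=[7,21,13]
#13 0x75→b7/s3 VC-HIT; vc=[23,21,13]

MISSES = 5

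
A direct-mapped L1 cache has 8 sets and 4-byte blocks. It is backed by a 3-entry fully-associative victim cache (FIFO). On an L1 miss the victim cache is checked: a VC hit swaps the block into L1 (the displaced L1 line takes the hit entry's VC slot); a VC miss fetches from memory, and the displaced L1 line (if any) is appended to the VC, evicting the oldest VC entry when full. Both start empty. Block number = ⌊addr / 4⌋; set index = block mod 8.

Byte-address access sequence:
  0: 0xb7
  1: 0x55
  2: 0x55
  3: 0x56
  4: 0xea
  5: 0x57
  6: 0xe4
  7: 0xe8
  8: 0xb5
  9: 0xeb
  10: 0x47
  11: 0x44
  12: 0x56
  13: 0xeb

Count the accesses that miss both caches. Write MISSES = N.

MISSES = 5

  [0] addr=0xb7 blk=45 s=5: MISS | VC []
  [1] addr=0x55 blk=21 s=5: MISS | VC [45]
  [2] addr=0x55 blk=21 s=5: L1-HIT | VC [45]
  [3] addr=0x56 blk=21 s=5: L1-HIT | VC [45]
  [4] addr=0xea blk=58 s=2: MISS | VC [45]
  [5] addr=0x57 blk=21 s=5: L1-HIT | VC [45]
  [6] addr=0xe4 blk=57 s=1: MISS | VC [45]
  [7] addr=0xe8 blk=58 s=2: L1-HIT | VC [45]
  [8] addr=0xb5 blk=45 s=5: VC-HIT | VC [21]
  [9] addr=0xeb blk=58 s=2: L1-HIT | VC [21]
  [10] addr=0x47 blk=17 s=1: MISS | VC [21, 57]
  [11] addr=0x44 blk=17 s=1: L1-HIT | VC [21, 57]
  [12] addr=0x56 blk=21 s=5: VC-HIT | VC [45, 57]
  [13] addr=0xeb blk=58 s=2: L1-HIT | VC [45, 57]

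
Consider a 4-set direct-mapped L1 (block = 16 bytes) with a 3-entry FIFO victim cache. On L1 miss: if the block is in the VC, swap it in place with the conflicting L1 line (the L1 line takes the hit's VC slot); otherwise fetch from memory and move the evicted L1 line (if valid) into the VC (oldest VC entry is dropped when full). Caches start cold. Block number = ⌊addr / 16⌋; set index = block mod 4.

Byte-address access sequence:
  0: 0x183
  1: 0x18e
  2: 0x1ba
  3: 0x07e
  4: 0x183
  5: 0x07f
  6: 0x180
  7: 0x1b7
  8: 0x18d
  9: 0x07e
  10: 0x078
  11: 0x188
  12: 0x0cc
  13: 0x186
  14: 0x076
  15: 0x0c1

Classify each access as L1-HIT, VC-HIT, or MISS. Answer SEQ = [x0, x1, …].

0: 0x183 (blk 24, set 0) → MISS  vc=[]
1: 0x18e (blk 24, set 0) → L1-HIT  vc=[]
2: 0x1ba (blk 27, set 3) → MISS  vc=[]
3: 0x7e (blk 7, set 3) → MISS  vc=[27]
4: 0x183 (blk 24, set 0) → L1-HIT  vc=[27]
5: 0x7f (blk 7, set 3) → L1-HIT  vc=[27]
6: 0x180 (blk 24, set 0) → L1-HIT  vc=[27]
7: 0x1b7 (blk 27, set 3) → VC-HIT  vc=[7]
8: 0x18d (blk 24, set 0) → L1-HIT  vc=[7]
9: 0x7e (blk 7, set 3) → VC-HIT  vc=[27]
10: 0x78 (blk 7, set 3) → L1-HIT  vc=[27]
11: 0x188 (blk 24, set 0) → L1-HIT  vc=[27]
12: 0xcc (blk 12, set 0) → MISS  vc=[27, 24]
13: 0x186 (blk 24, set 0) → VC-HIT  vc=[27, 12]
14: 0x76 (blk 7, set 3) → L1-HIT  vc=[27, 12]
15: 0xc1 (blk 12, set 0) → VC-HIT  vc=[27, 24]

SEQ = [MISS, L1-HIT, MISS, MISS, L1-HIT, L1-HIT, L1-HIT, VC-HIT, L1-HIT, VC-HIT, L1-HIT, L1-HIT, MISS, VC-HIT, L1-HIT, VC-HIT]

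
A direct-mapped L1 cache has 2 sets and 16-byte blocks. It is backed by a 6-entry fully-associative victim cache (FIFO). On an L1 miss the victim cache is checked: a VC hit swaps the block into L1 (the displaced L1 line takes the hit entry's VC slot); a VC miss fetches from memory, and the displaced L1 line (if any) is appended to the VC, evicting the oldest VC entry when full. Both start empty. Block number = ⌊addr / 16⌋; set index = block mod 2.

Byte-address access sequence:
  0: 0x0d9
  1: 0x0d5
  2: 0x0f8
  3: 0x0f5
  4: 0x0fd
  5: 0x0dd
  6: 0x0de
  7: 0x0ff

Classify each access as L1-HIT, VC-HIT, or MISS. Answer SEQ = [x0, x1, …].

0: 0xd9 (blk 13, set 1) → MISS  vc=[]
1: 0xd5 (blk 13, set 1) → L1-HIT  vc=[]
2: 0xf8 (blk 15, set 1) → MISS  vc=[13]
3: 0xf5 (blk 15, set 1) → L1-HIT  vc=[13]
4: 0xfd (blk 15, set 1) → L1-HIT  vc=[13]
5: 0xdd (blk 13, set 1) → VC-HIT  vc=[15]
6: 0xde (blk 13, set 1) → L1-HIT  vc=[15]
7: 0xff (blk 15, set 1) → VC-HIT  vc=[13]

SEQ = [MISS, L1-HIT, MISS, L1-HIT, L1-HIT, VC-HIT, L1-HIT, VC-HIT]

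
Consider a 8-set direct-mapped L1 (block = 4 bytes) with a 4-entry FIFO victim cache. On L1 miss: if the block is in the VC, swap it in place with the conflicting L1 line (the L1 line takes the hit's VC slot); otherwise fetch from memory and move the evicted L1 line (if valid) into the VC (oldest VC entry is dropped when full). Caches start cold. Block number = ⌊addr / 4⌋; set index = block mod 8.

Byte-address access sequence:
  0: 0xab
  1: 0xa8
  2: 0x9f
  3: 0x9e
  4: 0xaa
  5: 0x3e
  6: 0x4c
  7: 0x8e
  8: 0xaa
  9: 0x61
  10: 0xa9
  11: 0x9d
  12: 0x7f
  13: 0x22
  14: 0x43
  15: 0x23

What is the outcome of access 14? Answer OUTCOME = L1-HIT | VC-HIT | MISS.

#0 0xab→b42/s2 MISS; vc=[]
#1 0xa8→b42/s2 L1-HIT; vc=[]
#2 0x9f→b39/s7 MISS; vc=[]
#3 0x9e→b39/s7 L1-HIT; vc=[]
#4 0xaa→b42/s2 L1-HIT; vc=[]
#5 0x3e→b15/s7 MISS; vc=[39]
#6 0x4c→b19/s3 MISS; vc=[39]
#7 0x8e→b35/s3 MISS; vc=[39,19]
#8 0xaa→b42/s2 L1-HIT; vc=[39,19]
#9 0x61→b24/s0 MISS; vc=[39,19]
#10 0xa9→b42/s2 L1-HIT; vc=[39,19]
#11 0x9d→b39/s7 VC-HIT; vc=[15,19]
#12 0x7f→b31/s7 MISS; vc=[15,19,39]
#13 0x22→b8/s0 MISS; vc=[15,19,39,24]
#14 0x43→b16/s0 MISS; vc=[19,39,24,8]
#15 0x23→b8/s0 VC-HIT; vc=[19,39,24,16]

OUTCOME = MISS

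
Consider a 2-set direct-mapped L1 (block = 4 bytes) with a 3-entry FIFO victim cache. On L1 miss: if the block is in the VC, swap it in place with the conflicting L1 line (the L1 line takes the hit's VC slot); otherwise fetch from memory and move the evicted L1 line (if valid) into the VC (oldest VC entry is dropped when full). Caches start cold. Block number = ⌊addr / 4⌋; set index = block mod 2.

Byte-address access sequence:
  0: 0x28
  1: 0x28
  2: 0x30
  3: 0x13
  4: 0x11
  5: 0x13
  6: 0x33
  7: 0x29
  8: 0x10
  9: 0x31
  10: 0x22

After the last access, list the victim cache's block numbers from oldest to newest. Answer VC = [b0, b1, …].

VC = [4, 10, 12]

0: 0x28 (blk 10, set 0) → MISS  vc=[]
1: 0x28 (blk 10, set 0) → L1-HIT  vc=[]
2: 0x30 (blk 12, set 0) → MISS  vc=[10]
3: 0x13 (blk 4, set 0) → MISS  vc=[10, 12]
4: 0x11 (blk 4, set 0) → L1-HIT  vc=[10, 12]
5: 0x13 (blk 4, set 0) → L1-HIT  vc=[10, 12]
6: 0x33 (blk 12, set 0) → VC-HIT  vc=[10, 4]
7: 0x29 (blk 10, set 0) → VC-HIT  vc=[12, 4]
8: 0x10 (blk 4, set 0) → VC-HIT  vc=[12, 10]
9: 0x31 (blk 12, set 0) → VC-HIT  vc=[4, 10]
10: 0x22 (blk 8, set 0) → MISS  vc=[4, 10, 12]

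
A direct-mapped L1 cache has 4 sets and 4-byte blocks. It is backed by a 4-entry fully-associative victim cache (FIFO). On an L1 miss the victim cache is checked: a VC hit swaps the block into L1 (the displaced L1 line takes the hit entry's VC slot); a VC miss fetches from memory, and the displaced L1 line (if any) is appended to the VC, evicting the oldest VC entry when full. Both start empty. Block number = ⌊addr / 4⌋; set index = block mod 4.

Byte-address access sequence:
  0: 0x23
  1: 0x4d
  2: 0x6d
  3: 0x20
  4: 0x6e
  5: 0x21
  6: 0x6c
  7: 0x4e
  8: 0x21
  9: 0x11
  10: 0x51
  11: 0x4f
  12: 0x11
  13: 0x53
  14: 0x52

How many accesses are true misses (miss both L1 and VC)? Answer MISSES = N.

  [0] addr=0x23 blk=8 s=0: MISS | VC []
  [1] addr=0x4d blk=19 s=3: MISS | VC []
  [2] addr=0x6d blk=27 s=3: MISS | VC [19]
  [3] addr=0x20 blk=8 s=0: L1-HIT | VC [19]
  [4] addr=0x6e blk=27 s=3: L1-HIT | VC [19]
  [5] addr=0x21 blk=8 s=0: L1-HIT | VC [19]
  [6] addr=0x6c blk=27 s=3: L1-HIT | VC [19]
  [7] addr=0x4e blk=19 s=3: VC-HIT | VC [27]
  [8] addr=0x21 blk=8 s=0: L1-HIT | VC [27]
  [9] addr=0x11 blk=4 s=0: MISS | VC [27, 8]
  [10] addr=0x51 blk=20 s=0: MISS | VC [27, 8, 4]
  [11] addr=0x4f blk=19 s=3: L1-HIT | VC [27, 8, 4]
  [12] addr=0x11 blk=4 s=0: VC-HIT | VC [27, 8, 20]
  [13] addr=0x53 blk=20 s=0: VC-HIT | VC [27, 8, 4]
  [14] addr=0x52 blk=20 s=0: L1-HIT | VC [27, 8, 4]

MISSES = 5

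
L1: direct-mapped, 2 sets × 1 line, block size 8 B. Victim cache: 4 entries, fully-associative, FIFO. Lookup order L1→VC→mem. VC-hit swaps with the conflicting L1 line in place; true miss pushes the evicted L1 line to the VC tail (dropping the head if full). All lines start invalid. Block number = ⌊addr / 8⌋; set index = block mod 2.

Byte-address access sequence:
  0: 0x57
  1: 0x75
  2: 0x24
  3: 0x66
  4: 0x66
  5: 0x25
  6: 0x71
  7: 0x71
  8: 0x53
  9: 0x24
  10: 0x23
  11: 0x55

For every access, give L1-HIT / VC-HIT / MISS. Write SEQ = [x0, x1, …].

SEQ = [MISS, MISS, MISS, MISS, L1-HIT, VC-HIT, VC-HIT, L1-HIT, VC-HIT, VC-HIT, L1-HIT, VC-HIT]

  [0] addr=0x57 blk=10 s=0: MISS | VC []
  [1] addr=0x75 blk=14 s=0: MISS | VC [10]
  [2] addr=0x24 blk=4 s=0: MISS | VC [10, 14]
  [3] addr=0x66 blk=12 s=0: MISS | VC [10, 14, 4]
  [4] addr=0x66 blk=12 s=0: L1-HIT | VC [10, 14, 4]
  [5] addr=0x25 blk=4 s=0: VC-HIT | VC [10, 14, 12]
  [6] addr=0x71 blk=14 s=0: VC-HIT | VC [10, 4, 12]
  [7] addr=0x71 blk=14 s=0: L1-HIT | VC [10, 4, 12]
  [8] addr=0x53 blk=10 s=0: VC-HIT | VC [14, 4, 12]
  [9] addr=0x24 blk=4 s=0: VC-HIT | VC [14, 10, 12]
  [10] addr=0x23 blk=4 s=0: L1-HIT | VC [14, 10, 12]
  [11] addr=0x55 blk=10 s=0: VC-HIT | VC [14, 4, 12]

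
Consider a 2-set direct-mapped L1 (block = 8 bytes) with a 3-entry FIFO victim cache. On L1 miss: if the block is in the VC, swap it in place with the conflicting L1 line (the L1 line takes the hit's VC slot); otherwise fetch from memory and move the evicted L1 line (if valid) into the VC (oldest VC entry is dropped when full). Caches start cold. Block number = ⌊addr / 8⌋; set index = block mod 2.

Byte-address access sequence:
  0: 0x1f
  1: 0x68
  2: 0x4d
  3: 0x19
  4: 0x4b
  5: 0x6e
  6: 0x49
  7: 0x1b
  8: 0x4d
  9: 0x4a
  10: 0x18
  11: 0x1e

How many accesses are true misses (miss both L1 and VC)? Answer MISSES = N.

0: 0x1f (blk 3, set 1) → MISS  vc=[]
1: 0x68 (blk 13, set 1) → MISS  vc=[3]
2: 0x4d (blk 9, set 1) → MISS  vc=[3, 13]
3: 0x19 (blk 3, set 1) → VC-HIT  vc=[9, 13]
4: 0x4b (blk 9, set 1) → VC-HIT  vc=[3, 13]
5: 0x6e (blk 13, set 1) → VC-HIT  vc=[3, 9]
6: 0x49 (blk 9, set 1) → VC-HIT  vc=[3, 13]
7: 0x1b (blk 3, set 1) → VC-HIT  vc=[9, 13]
8: 0x4d (blk 9, set 1) → VC-HIT  vc=[3, 13]
9: 0x4a (blk 9, set 1) → L1-HIT  vc=[3, 13]
10: 0x18 (blk 3, set 1) → VC-HIT  vc=[9, 13]
11: 0x1e (blk 3, set 1) → L1-HIT  vc=[9, 13]

MISSES = 3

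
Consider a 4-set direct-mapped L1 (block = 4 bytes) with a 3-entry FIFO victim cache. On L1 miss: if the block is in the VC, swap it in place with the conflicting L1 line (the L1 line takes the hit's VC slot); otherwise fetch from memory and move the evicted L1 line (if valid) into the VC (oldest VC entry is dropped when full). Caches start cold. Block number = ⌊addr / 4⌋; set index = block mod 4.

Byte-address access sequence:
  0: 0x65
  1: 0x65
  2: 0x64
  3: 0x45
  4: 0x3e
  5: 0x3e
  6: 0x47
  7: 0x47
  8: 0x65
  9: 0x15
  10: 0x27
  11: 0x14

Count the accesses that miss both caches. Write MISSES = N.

#0 0x65→b25/s1 MISS; vc=[]
#1 0x65→b25/s1 L1-HIT; vc=[]
#2 0x64→b25/s1 L1-HIT; vc=[]
#3 0x45→b17/s1 MISS; vc=[25]
#4 0x3e→b15/s3 MISS; vc=[25]
#5 0x3e→b15/s3 L1-HIT; vc=[25]
#6 0x47→b17/s1 L1-HIT; vc=[25]
#7 0x47→b17/s1 L1-HIT; vc=[25]
#8 0x65→b25/s1 VC-HIT; vc=[17]
#9 0x15→b5/s1 MISS; vc=[17,25]
#10 0x27→b9/s1 MISS; vc=[17,25,5]
#11 0x14→b5/s1 VC-HIT; vc=[17,25,9]

MISSES = 5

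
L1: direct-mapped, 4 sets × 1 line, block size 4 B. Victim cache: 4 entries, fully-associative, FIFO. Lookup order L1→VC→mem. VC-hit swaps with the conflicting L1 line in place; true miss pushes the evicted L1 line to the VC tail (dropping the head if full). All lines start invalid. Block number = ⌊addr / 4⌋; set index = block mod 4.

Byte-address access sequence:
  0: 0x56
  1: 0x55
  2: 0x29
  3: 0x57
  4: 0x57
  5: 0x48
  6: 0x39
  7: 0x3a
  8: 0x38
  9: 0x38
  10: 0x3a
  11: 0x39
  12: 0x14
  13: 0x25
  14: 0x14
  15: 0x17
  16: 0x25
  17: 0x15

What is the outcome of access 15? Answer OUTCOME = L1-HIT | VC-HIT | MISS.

  [0] addr=0x56 blk=21 s=1: MISS | VC []
  [1] addr=0x55 blk=21 s=1: L1-HIT | VC []
  [2] addr=0x29 blk=10 s=2: MISS | VC []
  [3] addr=0x57 blk=21 s=1: L1-HIT | VC []
  [4] addr=0x57 blk=21 s=1: L1-HIT | VC []
  [5] addr=0x48 blk=18 s=2: MISS | VC [10]
  [6] addr=0x39 blk=14 s=2: MISS | VC [10, 18]
  [7] addr=0x3a blk=14 s=2: L1-HIT | VC [10, 18]
  [8] addr=0x38 blk=14 s=2: L1-HIT | VC [10, 18]
  [9] addr=0x38 blk=14 s=2: L1-HIT | VC [10, 18]
  [10] addr=0x3a blk=14 s=2: L1-HIT | VC [10, 18]
  [11] addr=0x39 blk=14 s=2: L1-HIT | VC [10, 18]
  [12] addr=0x14 blk=5 s=1: MISS | VC [10, 18, 21]
  [13] addr=0x25 blk=9 s=1: MISS | VC [10, 18, 21, 5]
  [14] addr=0x14 blk=5 s=1: VC-HIT | VC [10, 18, 21, 9]
  [15] addr=0x17 blk=5 s=1: L1-HIT | VC [10, 18, 21, 9]
  [16] addr=0x25 blk=9 s=1: VC-HIT | VC [10, 18, 21, 5]
  [17] addr=0x15 blk=5 s=1: VC-HIT | VC [10, 18, 21, 9]

OUTCOME = L1-HIT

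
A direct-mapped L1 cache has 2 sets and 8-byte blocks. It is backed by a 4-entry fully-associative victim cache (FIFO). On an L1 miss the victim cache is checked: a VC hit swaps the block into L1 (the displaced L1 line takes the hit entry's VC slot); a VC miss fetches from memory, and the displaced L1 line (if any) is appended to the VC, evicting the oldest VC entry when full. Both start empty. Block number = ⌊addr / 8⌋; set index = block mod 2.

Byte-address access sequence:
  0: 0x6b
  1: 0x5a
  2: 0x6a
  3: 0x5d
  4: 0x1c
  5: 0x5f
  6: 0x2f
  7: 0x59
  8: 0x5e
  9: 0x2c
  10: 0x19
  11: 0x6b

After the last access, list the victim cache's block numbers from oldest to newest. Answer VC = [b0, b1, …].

0: 0x6b (blk 13, set 1) → MISS  vc=[]
1: 0x5a (blk 11, set 1) → MISS  vc=[13]
2: 0x6a (blk 13, set 1) → VC-HIT  vc=[11]
3: 0x5d (blk 11, set 1) → VC-HIT  vc=[13]
4: 0x1c (blk 3, set 1) → MISS  vc=[13, 11]
5: 0x5f (blk 11, set 1) → VC-HIT  vc=[13, 3]
6: 0x2f (blk 5, set 1) → MISS  vc=[13, 3, 11]
7: 0x59 (blk 11, set 1) → VC-HIT  vc=[13, 3, 5]
8: 0x5e (blk 11, set 1) → L1-HIT  vc=[13, 3, 5]
9: 0x2c (blk 5, set 1) → VC-HIT  vc=[13, 3, 11]
10: 0x19 (blk 3, set 1) → VC-HIT  vc=[13, 5, 11]
11: 0x6b (blk 13, set 1) → VC-HIT  vc=[3, 5, 11]

VC = [3, 5, 11]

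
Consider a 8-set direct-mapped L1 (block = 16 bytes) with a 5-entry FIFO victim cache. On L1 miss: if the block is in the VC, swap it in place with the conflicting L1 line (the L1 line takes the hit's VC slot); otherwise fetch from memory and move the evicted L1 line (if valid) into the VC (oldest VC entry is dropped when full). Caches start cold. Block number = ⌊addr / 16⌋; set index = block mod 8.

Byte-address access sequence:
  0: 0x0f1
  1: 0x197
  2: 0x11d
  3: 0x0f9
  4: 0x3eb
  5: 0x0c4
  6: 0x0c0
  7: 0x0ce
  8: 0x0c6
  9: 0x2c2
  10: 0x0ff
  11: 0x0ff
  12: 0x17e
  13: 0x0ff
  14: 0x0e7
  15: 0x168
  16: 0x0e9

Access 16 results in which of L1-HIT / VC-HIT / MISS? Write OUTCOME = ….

0: 0xf1 (blk 15, set 7) → MISS  vc=[]
1: 0x197 (blk 25, set 1) → MISS  vc=[]
2: 0x11d (blk 17, set 1) → MISS  vc=[25]
3: 0xf9 (blk 15, set 7) → L1-HIT  vc=[25]
4: 0x3eb (blk 62, set 6) → MISS  vc=[25]
5: 0xc4 (blk 12, set 4) → MISS  vc=[25]
6: 0xc0 (blk 12, set 4) → L1-HIT  vc=[25]
7: 0xce (blk 12, set 4) → L1-HIT  vc=[25]
8: 0xc6 (blk 12, set 4) → L1-HIT  vc=[25]
9: 0x2c2 (blk 44, set 4) → MISS  vc=[25, 12]
10: 0xff (blk 15, set 7) → L1-HIT  vc=[25, 12]
11: 0xff (blk 15, set 7) → L1-HIT  vc=[25, 12]
12: 0x17e (blk 23, set 7) → MISS  vc=[25, 12, 15]
13: 0xff (blk 15, set 7) → VC-HIT  vc=[25, 12, 23]
14: 0xe7 (blk 14, set 6) → MISS  vc=[25, 12, 23, 62]
15: 0x168 (blk 22, set 6) → MISS  vc=[25, 12, 23, 62, 14]
16: 0xe9 (blk 14, set 6) → VC-HIT  vc=[25, 12, 23, 62, 22]

OUTCOME = VC-HIT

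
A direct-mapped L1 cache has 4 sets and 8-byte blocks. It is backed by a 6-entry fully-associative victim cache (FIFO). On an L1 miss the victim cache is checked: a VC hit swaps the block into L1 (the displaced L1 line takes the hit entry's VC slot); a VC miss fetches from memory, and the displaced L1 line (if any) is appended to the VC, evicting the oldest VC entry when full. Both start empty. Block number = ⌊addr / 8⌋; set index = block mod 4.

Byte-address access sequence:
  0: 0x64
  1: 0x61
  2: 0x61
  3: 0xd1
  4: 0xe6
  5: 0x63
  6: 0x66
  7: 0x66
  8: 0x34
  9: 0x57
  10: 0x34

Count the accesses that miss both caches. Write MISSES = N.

MISSES = 5

  [0] addr=0x64 blk=12 s=0: MISS | VC []
  [1] addr=0x61 blk=12 s=0: L1-HIT | VC []
  [2] addr=0x61 blk=12 s=0: L1-HIT | VC []
  [3] addr=0xd1 blk=26 s=2: MISS | VC []
  [4] addr=0xe6 blk=28 s=0: MISS | VC [12]
  [5] addr=0x63 blk=12 s=0: VC-HIT | VC [28]
  [6] addr=0x66 blk=12 s=0: L1-HIT | VC [28]
  [7] addr=0x66 blk=12 s=0: L1-HIT | VC [28]
  [8] addr=0x34 blk=6 s=2: MISS | VC [28, 26]
  [9] addr=0x57 blk=10 s=2: MISS | VC [28, 26, 6]
  [10] addr=0x34 blk=6 s=2: VC-HIT | VC [28, 26, 10]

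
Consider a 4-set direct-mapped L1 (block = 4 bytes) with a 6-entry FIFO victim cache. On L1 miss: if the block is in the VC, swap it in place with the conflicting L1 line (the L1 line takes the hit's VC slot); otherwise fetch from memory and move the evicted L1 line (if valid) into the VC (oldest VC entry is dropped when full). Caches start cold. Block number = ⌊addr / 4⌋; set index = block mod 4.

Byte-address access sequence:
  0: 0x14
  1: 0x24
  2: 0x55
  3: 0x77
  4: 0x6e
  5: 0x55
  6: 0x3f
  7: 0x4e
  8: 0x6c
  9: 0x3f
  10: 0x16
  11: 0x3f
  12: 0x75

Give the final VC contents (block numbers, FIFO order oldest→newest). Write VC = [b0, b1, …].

VC = [21, 9, 5, 19, 27]

  [0] addr=0x14 blk=5 s=1: MISS | VC []
  [1] addr=0x24 blk=9 s=1: MISS | VC [5]
  [2] addr=0x55 blk=21 s=1: MISS | VC [5, 9]
  [3] addr=0x77 blk=29 s=1: MISS | VC [5, 9, 21]
  [4] addr=0x6e blk=27 s=3: MISS | VC [5, 9, 21]
  [5] addr=0x55 blk=21 s=1: VC-HIT | VC [5, 9, 29]
  [6] addr=0x3f blk=15 s=3: MISS | VC [5, 9, 29, 27]
  [7] addr=0x4e blk=19 s=3: MISS | VC [5, 9, 29, 27, 15]
  [8] addr=0x6c blk=27 s=3: VC-HIT | VC [5, 9, 29, 19, 15]
  [9] addr=0x3f blk=15 s=3: VC-HIT | VC [5, 9, 29, 19, 27]
  [10] addr=0x16 blk=5 s=1: VC-HIT | VC [21, 9, 29, 19, 27]
  [11] addr=0x3f blk=15 s=3: L1-HIT | VC [21, 9, 29, 19, 27]
  [12] addr=0x75 blk=29 s=1: VC-HIT | VC [21, 9, 5, 19, 27]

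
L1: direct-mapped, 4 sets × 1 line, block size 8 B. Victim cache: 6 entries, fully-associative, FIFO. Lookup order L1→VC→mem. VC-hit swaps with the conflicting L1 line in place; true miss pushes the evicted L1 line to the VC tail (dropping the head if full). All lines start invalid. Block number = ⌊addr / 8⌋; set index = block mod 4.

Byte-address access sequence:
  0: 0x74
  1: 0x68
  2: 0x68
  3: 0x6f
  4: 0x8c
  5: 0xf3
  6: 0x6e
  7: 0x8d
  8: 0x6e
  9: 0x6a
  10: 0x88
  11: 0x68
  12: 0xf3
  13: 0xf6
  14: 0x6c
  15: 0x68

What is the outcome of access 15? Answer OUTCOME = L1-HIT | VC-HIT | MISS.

OUTCOME = L1-HIT

0: 0x74 (blk 14, set 2) → MISS  vc=[]
1: 0x68 (blk 13, set 1) → MISS  vc=[]
2: 0x68 (blk 13, set 1) → L1-HIT  vc=[]
3: 0x6f (blk 13, set 1) → L1-HIT  vc=[]
4: 0x8c (blk 17, set 1) → MISS  vc=[13]
5: 0xf3 (blk 30, set 2) → MISS  vc=[13, 14]
6: 0x6e (blk 13, set 1) → VC-HIT  vc=[17, 14]
7: 0x8d (blk 17, set 1) → VC-HIT  vc=[13, 14]
8: 0x6e (blk 13, set 1) → VC-HIT  vc=[17, 14]
9: 0x6a (blk 13, set 1) → L1-HIT  vc=[17, 14]
10: 0x88 (blk 17, set 1) → VC-HIT  vc=[13, 14]
11: 0x68 (blk 13, set 1) → VC-HIT  vc=[17, 14]
12: 0xf3 (blk 30, set 2) → L1-HIT  vc=[17, 14]
13: 0xf6 (blk 30, set 2) → L1-HIT  vc=[17, 14]
14: 0x6c (blk 13, set 1) → L1-HIT  vc=[17, 14]
15: 0x68 (blk 13, set 1) → L1-HIT  vc=[17, 14]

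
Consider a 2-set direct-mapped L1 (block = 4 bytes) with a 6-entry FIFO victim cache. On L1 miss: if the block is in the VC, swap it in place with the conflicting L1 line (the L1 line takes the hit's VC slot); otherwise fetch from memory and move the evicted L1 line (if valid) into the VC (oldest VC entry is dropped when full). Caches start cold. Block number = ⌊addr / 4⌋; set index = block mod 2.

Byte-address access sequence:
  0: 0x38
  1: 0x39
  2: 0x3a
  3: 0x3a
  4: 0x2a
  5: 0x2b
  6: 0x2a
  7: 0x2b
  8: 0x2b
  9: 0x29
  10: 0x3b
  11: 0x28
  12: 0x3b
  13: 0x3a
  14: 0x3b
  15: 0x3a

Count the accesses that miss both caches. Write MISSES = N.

MISSES = 2

#0 0x38→b14/s0 MISS; vc=[]
#1 0x39→b14/s0 L1-HIT; vc=[]
#2 0x3a→b14/s0 L1-HIT; vc=[]
#3 0x3a→b14/s0 L1-HIT; vc=[]
#4 0x2a→b10/s0 MISS; vc=[14]
#5 0x2b→b10/s0 L1-HIT; vc=[14]
#6 0x2a→b10/s0 L1-HIT; vc=[14]
#7 0x2b→b10/s0 L1-HIT; vc=[14]
#8 0x2b→b10/s0 L1-HIT; vc=[14]
#9 0x29→b10/s0 L1-HIT; vc=[14]
#10 0x3b→b14/s0 VC-HIT; vc=[10]
#11 0x28→b10/s0 VC-HIT; vc=[14]
#12 0x3b→b14/s0 VC-HIT; vc=[10]
#13 0x3a→b14/s0 L1-HIT; vc=[10]
#14 0x3b→b14/s0 L1-HIT; vc=[10]
#15 0x3a→b14/s0 L1-HIT; vc=[10]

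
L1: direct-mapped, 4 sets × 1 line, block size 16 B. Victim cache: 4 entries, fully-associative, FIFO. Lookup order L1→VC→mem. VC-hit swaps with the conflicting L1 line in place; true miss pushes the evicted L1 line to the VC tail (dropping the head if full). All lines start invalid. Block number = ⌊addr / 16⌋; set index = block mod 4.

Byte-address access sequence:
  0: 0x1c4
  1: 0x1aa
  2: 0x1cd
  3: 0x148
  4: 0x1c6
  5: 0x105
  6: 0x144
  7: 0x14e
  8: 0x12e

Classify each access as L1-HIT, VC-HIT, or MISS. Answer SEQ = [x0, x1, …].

SEQ = [MISS, MISS, L1-HIT, MISS, VC-HIT, MISS, VC-HIT, L1-HIT, MISS]

  [0] addr=0x1c4 blk=28 s=0: MISS | VC []
  [1] addr=0x1aa blk=26 s=2: MISS | VC []
  [2] addr=0x1cd blk=28 s=0: L1-HIT | VC []
  [3] addr=0x148 blk=20 s=0: MISS | VC [28]
  [4] addr=0x1c6 blk=28 s=0: VC-HIT | VC [20]
  [5] addr=0x105 blk=16 s=0: MISS | VC [20, 28]
  [6] addr=0x144 blk=20 s=0: VC-HIT | VC [16, 28]
  [7] addr=0x14e blk=20 s=0: L1-HIT | VC [16, 28]
  [8] addr=0x12e blk=18 s=2: MISS | VC [16, 28, 26]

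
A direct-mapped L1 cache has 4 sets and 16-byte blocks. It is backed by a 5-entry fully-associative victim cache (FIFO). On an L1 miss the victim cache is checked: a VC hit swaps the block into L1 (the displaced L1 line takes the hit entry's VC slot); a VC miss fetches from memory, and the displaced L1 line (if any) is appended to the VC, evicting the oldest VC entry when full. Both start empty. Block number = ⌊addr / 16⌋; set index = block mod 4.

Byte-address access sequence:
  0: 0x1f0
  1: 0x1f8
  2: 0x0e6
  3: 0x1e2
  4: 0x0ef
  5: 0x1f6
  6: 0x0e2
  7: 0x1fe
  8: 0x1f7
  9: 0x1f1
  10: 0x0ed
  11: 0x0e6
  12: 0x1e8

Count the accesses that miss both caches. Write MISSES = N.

  [0] addr=0x1f0 blk=31 s=3: MISS | VC []
  [1] addr=0x1f8 blk=31 s=3: L1-HIT | VC []
  [2] addr=0xe6 blk=14 s=2: MISS | VC []
  [3] addr=0x1e2 blk=30 s=2: MISS | VC [14]
  [4] addr=0xef blk=14 s=2: VC-HIT | VC [30]
  [5] addr=0x1f6 blk=31 s=3: L1-HIT | VC [30]
  [6] addr=0xe2 blk=14 s=2: L1-HIT | VC [30]
  [7] addr=0x1fe blk=31 s=3: L1-HIT | VC [30]
  [8] addr=0x1f7 blk=31 s=3: L1-HIT | VC [30]
  [9] addr=0x1f1 blk=31 s=3: L1-HIT | VC [30]
  [10] addr=0xed blk=14 s=2: L1-HIT | VC [30]
  [11] addr=0xe6 blk=14 s=2: L1-HIT | VC [30]
  [12] addr=0x1e8 blk=30 s=2: VC-HIT | VC [14]

MISSES = 3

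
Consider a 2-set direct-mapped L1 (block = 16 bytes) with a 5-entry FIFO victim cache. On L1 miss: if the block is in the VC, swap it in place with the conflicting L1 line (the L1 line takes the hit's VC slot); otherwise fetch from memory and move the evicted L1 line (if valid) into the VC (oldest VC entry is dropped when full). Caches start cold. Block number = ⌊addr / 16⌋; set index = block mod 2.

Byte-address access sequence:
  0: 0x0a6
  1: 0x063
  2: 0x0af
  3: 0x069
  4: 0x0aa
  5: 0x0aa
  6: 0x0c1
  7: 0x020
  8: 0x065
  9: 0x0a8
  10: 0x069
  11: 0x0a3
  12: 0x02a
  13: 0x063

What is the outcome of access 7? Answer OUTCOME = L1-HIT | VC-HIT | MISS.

  [0] addr=0xa6 blk=10 s=0: MISS | VC []
  [1] addr=0x63 blk=6 s=0: MISS | VC [10]
  [2] addr=0xaf blk=10 s=0: VC-HIT | VC [6]
  [3] addr=0x69 blk=6 s=0: VC-HIT | VC [10]
  [4] addr=0xaa blk=10 s=0: VC-HIT | VC [6]
  [5] addr=0xaa blk=10 s=0: L1-HIT | VC [6]
  [6] addr=0xc1 blk=12 s=0: MISS | VC [6, 10]
  [7] addr=0x20 blk=2 s=0: MISS | VC [6, 10, 12]
  [8] addr=0x65 blk=6 s=0: VC-HIT | VC [2, 10, 12]
  [9] addr=0xa8 blk=10 s=0: VC-HIT | VC [2, 6, 12]
  [10] addr=0x69 blk=6 s=0: VC-HIT | VC [2, 10, 12]
  [11] addr=0xa3 blk=10 s=0: VC-HIT | VC [2, 6, 12]
  [12] addr=0x2a blk=2 s=0: VC-HIT | VC [10, 6, 12]
  [13] addr=0x63 blk=6 s=0: VC-HIT | VC [10, 2, 12]

OUTCOME = MISS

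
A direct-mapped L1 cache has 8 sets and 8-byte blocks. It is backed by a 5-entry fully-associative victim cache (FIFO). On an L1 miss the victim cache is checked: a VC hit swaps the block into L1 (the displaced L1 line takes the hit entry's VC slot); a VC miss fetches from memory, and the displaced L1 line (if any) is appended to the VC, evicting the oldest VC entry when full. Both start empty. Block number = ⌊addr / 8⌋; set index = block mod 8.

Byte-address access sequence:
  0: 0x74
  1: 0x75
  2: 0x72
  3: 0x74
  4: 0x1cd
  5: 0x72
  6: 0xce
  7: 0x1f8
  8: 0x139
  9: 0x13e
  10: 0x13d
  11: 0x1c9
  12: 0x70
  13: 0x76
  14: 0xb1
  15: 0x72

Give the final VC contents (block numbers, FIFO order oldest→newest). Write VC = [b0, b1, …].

#0 0x74→b14/s6 MISS; vc=[]
#1 0x75→b14/s6 L1-HIT; vc=[]
#2 0x72→b14/s6 L1-HIT; vc=[]
#3 0x74→b14/s6 L1-HIT; vc=[]
#4 0x1cd→b57/s1 MISS; vc=[]
#5 0x72→b14/s6 L1-HIT; vc=[]
#6 0xce→b25/s1 MISS; vc=[57]
#7 0x1f8→b63/s7 MISS; vc=[57]
#8 0x139→b39/s7 MISS; vc=[57,63]
#9 0x13e→b39/s7 L1-HIT; vc=[57,63]
#10 0x13d→b39/s7 L1-HIT; vc=[57,63]
#11 0x1c9→b57/s1 VC-HIT; vc=[25,63]
#12 0x70→b14/s6 L1-HIT; vc=[25,63]
#13 0x76→b14/s6 L1-HIT; vc=[25,63]
#14 0xb1→b22/s6 MISS; vc=[25,63,14]
#15 0x72→b14/s6 VC-HIT; vc=[25,63,22]

VC = [25, 63, 22]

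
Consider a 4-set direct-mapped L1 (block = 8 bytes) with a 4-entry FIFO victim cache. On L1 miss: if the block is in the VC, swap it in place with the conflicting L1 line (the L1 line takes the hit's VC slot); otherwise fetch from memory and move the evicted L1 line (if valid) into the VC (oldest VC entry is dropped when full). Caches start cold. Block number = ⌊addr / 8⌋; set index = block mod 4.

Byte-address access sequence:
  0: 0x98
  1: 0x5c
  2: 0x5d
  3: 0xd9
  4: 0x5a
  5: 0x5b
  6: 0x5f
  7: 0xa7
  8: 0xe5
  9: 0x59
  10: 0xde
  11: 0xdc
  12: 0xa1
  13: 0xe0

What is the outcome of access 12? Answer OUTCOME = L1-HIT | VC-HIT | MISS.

OUTCOME = VC-HIT

#0 0x98→b19/s3 MISS; vc=[]
#1 0x5c→b11/s3 MISS; vc=[19]
#2 0x5d→b11/s3 L1-HIT; vc=[19]
#3 0xd9→b27/s3 MISS; vc=[19,11]
#4 0x5a→b11/s3 VC-HIT; vc=[19,27]
#5 0x5b→b11/s3 L1-HIT; vc=[19,27]
#6 0x5f→b11/s3 L1-HIT; vc=[19,27]
#7 0xa7→b20/s0 MISS; vc=[19,27]
#8 0xe5→b28/s0 MISS; vc=[19,27,20]
#9 0x59→b11/s3 L1-HIT; vc=[19,27,20]
#10 0xde→b27/s3 VC-HIT; vc=[19,11,20]
#11 0xdc→b27/s3 L1-HIT; vc=[19,11,20]
#12 0xa1→b20/s0 VC-HIT; vc=[19,11,28]
#13 0xe0→b28/s0 VC-HIT; vc=[19,11,20]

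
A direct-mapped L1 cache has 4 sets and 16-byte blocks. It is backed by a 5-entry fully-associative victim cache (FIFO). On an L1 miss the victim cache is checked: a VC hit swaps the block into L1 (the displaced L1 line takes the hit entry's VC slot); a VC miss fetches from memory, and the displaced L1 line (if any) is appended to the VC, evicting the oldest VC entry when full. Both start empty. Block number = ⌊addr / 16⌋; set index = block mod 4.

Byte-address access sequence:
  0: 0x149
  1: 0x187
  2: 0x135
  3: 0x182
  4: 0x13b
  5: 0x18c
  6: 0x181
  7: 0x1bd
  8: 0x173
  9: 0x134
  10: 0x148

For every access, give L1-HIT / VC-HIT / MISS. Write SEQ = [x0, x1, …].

  [0] addr=0x149 blk=20 s=0: MISS | VC []
  [1] addr=0x187 blk=24 s=0: MISS | VC [20]
  [2] addr=0x135 blk=19 s=3: MISS | VC [20]
  [3] addr=0x182 blk=24 s=0: L1-HIT | VC [20]
  [4] addr=0x13b blk=19 s=3: L1-HIT | VC [20]
  [5] addr=0x18c blk=24 s=0: L1-HIT | VC [20]
  [6] addr=0x181 blk=24 s=0: L1-HIT | VC [20]
  [7] addr=0x1bd blk=27 s=3: MISS | VC [20, 19]
  [8] addr=0x173 blk=23 s=3: MISS | VC [20, 19, 27]
  [9] addr=0x134 blk=19 s=3: VC-HIT | VC [20, 23, 27]
  [10] addr=0x148 blk=20 s=0: VC-HIT | VC [24, 23, 27]

SEQ = [MISS, MISS, MISS, L1-HIT, L1-HIT, L1-HIT, L1-HIT, MISS, MISS, VC-HIT, VC-HIT]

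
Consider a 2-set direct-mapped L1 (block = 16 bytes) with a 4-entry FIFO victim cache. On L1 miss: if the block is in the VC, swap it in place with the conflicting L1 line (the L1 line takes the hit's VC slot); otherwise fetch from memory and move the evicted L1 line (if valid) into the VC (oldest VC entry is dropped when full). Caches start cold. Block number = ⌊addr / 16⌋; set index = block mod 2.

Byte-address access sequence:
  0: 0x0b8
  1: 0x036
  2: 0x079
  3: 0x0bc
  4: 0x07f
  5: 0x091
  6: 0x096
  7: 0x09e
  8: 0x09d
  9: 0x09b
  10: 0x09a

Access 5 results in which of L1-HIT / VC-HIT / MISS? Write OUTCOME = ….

  [0] addr=0xb8 blk=11 s=1: MISS | VC []
  [1] addr=0x36 blk=3 s=1: MISS | VC [11]
  [2] addr=0x79 blk=7 s=1: MISS | VC [11, 3]
  [3] addr=0xbc blk=11 s=1: VC-HIT | VC [7, 3]
  [4] addr=0x7f blk=7 s=1: VC-HIT | VC [11, 3]
  [5] addr=0x91 blk=9 s=1: MISS | VC [11, 3, 7]
  [6] addr=0x96 blk=9 s=1: L1-HIT | VC [11, 3, 7]
  [7] addr=0x9e blk=9 s=1: L1-HIT | VC [11, 3, 7]
  [8] addr=0x9d blk=9 s=1: L1-HIT | VC [11, 3, 7]
  [9] addr=0x9b blk=9 s=1: L1-HIT | VC [11, 3, 7]
  [10] addr=0x9a blk=9 s=1: L1-HIT | VC [11, 3, 7]

OUTCOME = MISS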